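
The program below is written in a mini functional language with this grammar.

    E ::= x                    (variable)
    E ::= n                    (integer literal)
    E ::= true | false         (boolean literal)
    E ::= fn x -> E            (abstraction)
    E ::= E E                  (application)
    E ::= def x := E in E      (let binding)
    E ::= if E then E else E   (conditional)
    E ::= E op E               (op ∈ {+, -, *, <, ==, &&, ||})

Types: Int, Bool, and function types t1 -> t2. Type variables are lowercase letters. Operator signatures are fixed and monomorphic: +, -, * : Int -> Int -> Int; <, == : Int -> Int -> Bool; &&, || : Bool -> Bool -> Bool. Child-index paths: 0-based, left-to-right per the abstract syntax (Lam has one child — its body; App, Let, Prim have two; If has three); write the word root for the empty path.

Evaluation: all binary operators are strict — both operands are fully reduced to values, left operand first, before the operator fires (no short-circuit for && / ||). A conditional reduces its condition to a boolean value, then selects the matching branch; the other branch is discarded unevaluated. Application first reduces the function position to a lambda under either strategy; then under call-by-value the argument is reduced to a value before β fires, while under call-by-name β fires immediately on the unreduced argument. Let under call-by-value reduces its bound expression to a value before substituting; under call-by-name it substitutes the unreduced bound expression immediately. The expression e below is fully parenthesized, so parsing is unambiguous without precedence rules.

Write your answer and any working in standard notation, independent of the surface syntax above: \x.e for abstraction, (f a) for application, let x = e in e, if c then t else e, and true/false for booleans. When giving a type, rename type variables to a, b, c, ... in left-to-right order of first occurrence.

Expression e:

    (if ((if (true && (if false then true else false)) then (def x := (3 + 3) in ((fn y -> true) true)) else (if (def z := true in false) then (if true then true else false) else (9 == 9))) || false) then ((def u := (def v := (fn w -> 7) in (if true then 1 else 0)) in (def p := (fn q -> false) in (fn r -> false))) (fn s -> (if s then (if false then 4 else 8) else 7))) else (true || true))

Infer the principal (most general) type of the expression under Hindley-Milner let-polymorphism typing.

Answer: Bool

Derivation:
  unify Bool ~ Bool
  unify Bool ~ Bool
  unify Bool ~ Bool
  unify Bool ~ Bool
  unify Bool ~ Bool
  unify Int ~ Int
  unify Int ~ Int
let x : Int
\y._ : a -> Bool
  unify a -> Bool ~ Bool -> b
  unify a ~ Bool
  unify Bool ~ b
_ _ : Bool
let z : Bool
  unify Bool ~ Bool
  unify Bool ~ Bool
  unify Bool ~ Bool
  unify Int ~ Int
  unify Int ~ Int
  unify Bool ~ Bool
  unify Bool ~ Bool
  unify Bool ~ Bool
  unify Bool ~ Bool
  unify Bool ~ Bool
\w._ : c -> Int
let v : forall. c -> Int
  unify Bool ~ Bool
  unify Int ~ Int
let u : Int
\q._ : d -> Bool
let p : forall. d -> Bool
\r._ : e -> Bool
s : f
  unify f ~ Bool
  unify Bool ~ Bool
  unify Int ~ Int
  unify Int ~ Int
\s._ : Bool -> Int
  unify e -> Bool ~ (Bool -> Int) -> g
  unify e ~ Bool -> Int
  unify Bool ~ g
_ _ : Bool
  unify Bool ~ Bool
  unify Bool ~ Bool
  unify Bool ~ Bool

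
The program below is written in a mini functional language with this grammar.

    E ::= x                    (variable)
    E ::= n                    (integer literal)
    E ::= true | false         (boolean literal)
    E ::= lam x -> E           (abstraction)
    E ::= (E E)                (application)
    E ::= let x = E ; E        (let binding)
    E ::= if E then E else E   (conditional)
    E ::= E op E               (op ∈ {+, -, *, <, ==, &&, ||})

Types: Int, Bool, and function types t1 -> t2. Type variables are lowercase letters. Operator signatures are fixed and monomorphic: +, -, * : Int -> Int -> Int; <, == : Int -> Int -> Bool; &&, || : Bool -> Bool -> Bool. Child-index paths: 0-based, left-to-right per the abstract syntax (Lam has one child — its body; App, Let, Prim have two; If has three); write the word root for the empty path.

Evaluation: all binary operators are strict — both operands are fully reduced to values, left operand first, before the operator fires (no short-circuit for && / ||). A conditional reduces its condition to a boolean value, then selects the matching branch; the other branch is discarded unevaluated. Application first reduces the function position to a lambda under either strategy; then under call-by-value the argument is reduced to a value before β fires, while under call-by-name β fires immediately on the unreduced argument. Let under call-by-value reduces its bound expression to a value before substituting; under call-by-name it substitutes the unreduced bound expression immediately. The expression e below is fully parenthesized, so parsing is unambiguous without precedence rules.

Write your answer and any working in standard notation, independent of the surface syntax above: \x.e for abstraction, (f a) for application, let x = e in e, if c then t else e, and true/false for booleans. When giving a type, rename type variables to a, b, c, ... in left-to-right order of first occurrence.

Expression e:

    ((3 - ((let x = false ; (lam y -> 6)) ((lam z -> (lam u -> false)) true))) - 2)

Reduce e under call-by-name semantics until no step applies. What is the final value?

Trace:
step 0: ((3 - ((let x = false in (\y.6)) ((\z.(\u.false)) true))) - 2)
step 1: [let@0.1.0] ((3 - ((\y.6) ((\z.(\u.false)) true))) - 2)
step 2: [beta@0.1] ((3 - 6) - 2)
step 3: [delta@0] (-3 - 2)
step 4: [delta@root] -5

Answer: -5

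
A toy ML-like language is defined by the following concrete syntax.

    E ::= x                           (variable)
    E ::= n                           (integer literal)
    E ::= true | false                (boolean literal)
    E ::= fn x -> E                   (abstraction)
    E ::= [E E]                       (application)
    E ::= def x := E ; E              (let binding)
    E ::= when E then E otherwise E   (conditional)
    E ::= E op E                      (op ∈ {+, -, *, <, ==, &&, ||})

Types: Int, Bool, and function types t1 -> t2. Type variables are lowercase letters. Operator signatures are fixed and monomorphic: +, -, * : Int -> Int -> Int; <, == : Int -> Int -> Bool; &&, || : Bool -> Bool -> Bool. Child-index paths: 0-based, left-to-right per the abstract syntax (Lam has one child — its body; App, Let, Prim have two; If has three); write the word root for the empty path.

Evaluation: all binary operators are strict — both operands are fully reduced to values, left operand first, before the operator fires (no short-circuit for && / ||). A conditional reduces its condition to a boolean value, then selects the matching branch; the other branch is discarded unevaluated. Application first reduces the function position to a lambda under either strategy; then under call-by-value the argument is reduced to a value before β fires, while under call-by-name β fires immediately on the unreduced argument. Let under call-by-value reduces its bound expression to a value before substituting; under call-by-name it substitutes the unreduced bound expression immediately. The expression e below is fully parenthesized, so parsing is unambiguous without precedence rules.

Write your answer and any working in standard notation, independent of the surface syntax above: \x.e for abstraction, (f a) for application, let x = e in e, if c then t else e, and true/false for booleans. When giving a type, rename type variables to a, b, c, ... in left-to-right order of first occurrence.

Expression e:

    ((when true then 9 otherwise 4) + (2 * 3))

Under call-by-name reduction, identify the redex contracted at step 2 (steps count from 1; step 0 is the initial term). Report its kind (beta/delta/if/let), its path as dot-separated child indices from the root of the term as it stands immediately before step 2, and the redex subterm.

Answer: delta at 1 : (2 * 3)

Derivation:
step 0: ((if true then 9 else 4) + (2 * 3))
step 1: [if@0] (9 + (2 * 3))
step 2: [delta@1] (9 + 6)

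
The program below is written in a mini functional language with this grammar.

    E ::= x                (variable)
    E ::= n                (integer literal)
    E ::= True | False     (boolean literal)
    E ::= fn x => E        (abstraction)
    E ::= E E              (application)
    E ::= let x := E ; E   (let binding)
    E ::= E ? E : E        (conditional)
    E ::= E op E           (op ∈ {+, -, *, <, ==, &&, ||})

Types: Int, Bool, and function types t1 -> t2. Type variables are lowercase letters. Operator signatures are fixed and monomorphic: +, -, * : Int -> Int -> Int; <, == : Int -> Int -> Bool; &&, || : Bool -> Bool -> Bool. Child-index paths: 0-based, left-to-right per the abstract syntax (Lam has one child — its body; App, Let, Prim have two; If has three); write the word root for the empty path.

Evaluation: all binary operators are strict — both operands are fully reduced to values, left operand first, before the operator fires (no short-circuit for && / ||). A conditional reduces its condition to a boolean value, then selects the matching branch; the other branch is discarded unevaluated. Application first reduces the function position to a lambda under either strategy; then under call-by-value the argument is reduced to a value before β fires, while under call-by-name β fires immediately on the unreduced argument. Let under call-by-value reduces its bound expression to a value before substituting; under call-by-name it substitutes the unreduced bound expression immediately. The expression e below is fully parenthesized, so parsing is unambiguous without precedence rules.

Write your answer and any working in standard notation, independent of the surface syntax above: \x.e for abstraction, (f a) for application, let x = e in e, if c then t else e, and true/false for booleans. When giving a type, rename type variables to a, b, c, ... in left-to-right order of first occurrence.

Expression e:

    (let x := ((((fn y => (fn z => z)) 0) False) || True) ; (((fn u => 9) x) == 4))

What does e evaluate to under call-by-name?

Derivation:
step 0: (let x = ((((\y.(\z.z)) 0) false) || true) in (((\u.9) x) == 4))
step 1: [let@root] (((\u.9) ((((\y.(\z.z)) 0) false) || true)) == 4)
step 2: [beta@0] (9 == 4)
step 3: [delta@root] false

Answer: false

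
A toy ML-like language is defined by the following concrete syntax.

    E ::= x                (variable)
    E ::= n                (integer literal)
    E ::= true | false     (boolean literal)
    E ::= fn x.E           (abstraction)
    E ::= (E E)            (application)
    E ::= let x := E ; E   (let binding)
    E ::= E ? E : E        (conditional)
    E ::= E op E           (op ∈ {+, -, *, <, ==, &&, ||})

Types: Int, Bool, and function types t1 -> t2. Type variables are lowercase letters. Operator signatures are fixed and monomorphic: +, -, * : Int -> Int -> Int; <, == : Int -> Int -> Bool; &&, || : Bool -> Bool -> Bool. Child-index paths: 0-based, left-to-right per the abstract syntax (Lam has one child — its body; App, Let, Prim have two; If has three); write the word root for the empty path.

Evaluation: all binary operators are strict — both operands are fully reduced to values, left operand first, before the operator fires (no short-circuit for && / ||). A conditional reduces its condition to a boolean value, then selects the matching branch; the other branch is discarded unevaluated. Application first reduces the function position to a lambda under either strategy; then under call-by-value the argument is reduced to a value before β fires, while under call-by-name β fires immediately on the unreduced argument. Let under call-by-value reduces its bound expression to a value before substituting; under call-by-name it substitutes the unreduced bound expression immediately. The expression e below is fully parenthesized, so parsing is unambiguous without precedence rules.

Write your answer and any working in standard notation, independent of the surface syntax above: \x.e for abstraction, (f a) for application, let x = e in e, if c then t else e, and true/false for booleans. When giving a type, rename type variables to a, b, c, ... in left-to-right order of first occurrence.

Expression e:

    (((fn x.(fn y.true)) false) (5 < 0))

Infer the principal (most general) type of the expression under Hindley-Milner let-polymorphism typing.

Answer: Bool

Derivation:
\y._ : b -> Bool
\x._ : a -> b -> Bool
  unify a -> b -> Bool ~ Bool -> c
  unify a ~ Bool
  unify b -> Bool ~ c
_ _ : b -> Bool
  unify Int ~ Int
  unify Int ~ Int
  unify b -> Bool ~ Bool -> d
  unify b ~ Bool
  unify Bool ~ d
_ _ : Bool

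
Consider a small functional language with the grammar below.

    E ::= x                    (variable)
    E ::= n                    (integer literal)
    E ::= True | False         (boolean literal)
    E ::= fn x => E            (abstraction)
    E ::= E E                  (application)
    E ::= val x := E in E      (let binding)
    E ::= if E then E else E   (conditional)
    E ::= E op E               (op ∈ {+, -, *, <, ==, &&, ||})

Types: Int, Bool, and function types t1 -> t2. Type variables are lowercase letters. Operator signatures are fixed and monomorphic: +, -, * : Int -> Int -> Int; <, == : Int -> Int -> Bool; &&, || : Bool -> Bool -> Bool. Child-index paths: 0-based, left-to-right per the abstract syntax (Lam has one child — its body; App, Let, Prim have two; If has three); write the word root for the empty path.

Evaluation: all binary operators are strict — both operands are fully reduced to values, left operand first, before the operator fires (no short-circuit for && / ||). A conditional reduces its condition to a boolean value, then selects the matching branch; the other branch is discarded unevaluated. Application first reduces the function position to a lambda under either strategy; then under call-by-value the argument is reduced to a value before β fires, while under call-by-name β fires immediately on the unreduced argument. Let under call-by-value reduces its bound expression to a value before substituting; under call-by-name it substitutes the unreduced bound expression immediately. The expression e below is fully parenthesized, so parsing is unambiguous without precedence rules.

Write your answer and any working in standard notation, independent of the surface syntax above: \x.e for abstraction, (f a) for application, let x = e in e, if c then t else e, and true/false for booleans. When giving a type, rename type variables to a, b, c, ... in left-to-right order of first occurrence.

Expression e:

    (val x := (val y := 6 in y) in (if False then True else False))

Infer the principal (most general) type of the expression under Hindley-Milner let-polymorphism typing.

Answer: Bool

Derivation:
let y : Int
y : Int
let x : Int
  unify Bool ~ Bool
  unify Bool ~ Bool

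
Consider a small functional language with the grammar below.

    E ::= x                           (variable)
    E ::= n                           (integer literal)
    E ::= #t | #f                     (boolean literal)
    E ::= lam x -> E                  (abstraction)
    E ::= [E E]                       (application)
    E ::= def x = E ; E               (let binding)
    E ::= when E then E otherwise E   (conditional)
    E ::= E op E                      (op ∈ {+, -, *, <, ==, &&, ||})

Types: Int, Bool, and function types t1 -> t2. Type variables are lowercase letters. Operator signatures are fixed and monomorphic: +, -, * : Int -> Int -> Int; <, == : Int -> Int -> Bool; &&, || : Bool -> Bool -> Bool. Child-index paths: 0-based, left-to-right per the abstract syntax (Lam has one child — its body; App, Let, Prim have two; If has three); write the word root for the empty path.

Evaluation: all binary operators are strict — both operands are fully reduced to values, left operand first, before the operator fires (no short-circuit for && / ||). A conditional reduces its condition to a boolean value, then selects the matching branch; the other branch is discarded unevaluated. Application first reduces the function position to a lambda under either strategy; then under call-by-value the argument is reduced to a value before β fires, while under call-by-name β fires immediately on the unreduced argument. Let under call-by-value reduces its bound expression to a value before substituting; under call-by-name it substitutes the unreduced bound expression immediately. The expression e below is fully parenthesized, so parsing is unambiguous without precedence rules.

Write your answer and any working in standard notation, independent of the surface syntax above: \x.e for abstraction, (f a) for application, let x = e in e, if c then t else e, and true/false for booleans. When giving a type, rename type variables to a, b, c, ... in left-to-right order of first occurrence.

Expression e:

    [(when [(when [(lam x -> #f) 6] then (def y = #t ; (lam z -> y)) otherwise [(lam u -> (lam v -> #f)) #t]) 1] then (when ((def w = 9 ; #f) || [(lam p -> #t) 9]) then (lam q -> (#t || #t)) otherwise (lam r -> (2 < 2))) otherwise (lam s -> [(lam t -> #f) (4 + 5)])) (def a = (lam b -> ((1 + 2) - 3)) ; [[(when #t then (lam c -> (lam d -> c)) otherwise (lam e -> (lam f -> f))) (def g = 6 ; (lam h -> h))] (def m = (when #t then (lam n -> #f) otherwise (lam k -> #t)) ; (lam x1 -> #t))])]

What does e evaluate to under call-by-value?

Answer: false

Working:
step 0: ((if ((if ((\x.false) 6) then (let y = true in (\z.y)) else ((\u.(\v.false)) true)) 1) then (if ((let w = 9 in false) || ((\p.true) 9)) then (\q.(true || true)) else (\r.(2 < 2))) else (\s.((\t.false) (4 + 5)))) (let a = (\b.((1 + 2) - 3)) in (((if true then (\c.(\d.c)) else (\e.(\f.f))) (let g = 6 in (\h.h))) (let m = (if true then (\n.false) else (\k.true)) in (\x1.true)))))
step 1: [beta@0.0.0.0] ((if ((if false then (let y = true in (\z.y)) else ((\u.(\v.false)) true)) 1) then (if ((let w = 9 in false) || ((\p.true) 9)) then (\q.(true || true)) else (\r.(2 < 2))) else (\s.((\t.false) (4 + 5)))) (let a = (\b.((1 + 2) - 3)) in (((if true then (\c.(\d.c)) else (\e.(\f.f))) (let g = 6 in (\h.h))) (let m = (if true then (\n.false) else (\k.true)) in (\x1.true)))))
step 2: [if@0.0.0] ((if (((\u.(\v.false)) true) 1) then (if ((let w = 9 in false) || ((\p.true) 9)) then (\q.(true || true)) else (\r.(2 < 2))) else (\s.((\t.false) (4 + 5)))) (let a = (\b.((1 + 2) - 3)) in (((if true then (\c.(\d.c)) else (\e.(\f.f))) (let g = 6 in (\h.h))) (let m = (if true then (\n.false) else (\k.true)) in (\x1.true)))))
step 3: [beta@0.0.0] ((if ((\v.false) 1) then (if ((let w = 9 in false) || ((\p.true) 9)) then (\q.(true || true)) else (\r.(2 < 2))) else (\s.((\t.false) (4 + 5)))) (let a = (\b.((1 + 2) - 3)) in (((if true then (\c.(\d.c)) else (\e.(\f.f))) (let g = 6 in (\h.h))) (let m = (if true then (\n.false) else (\k.true)) in (\x1.true)))))
step 4: [beta@0.0] ((if false then (if ((let w = 9 in false) || ((\p.true) 9)) then (\q.(true || true)) else (\r.(2 < 2))) else (\s.((\t.false) (4 + 5)))) (let a = (\b.((1 + 2) - 3)) in (((if true then (\c.(\d.c)) else (\e.(\f.f))) (let g = 6 in (\h.h))) (let m = (if true then (\n.false) else (\k.true)) in (\x1.true)))))
step 5: [if@0] ((\s.((\t.false) (4 + 5))) (let a = (\b.((1 + 2) - 3)) in (((if true then (\c.(\d.c)) else (\e.(\f.f))) (let g = 6 in (\h.h))) (let m = (if true then (\n.false) else (\k.true)) in (\x1.true)))))
step 6: [let@1] ((\s.((\t.false) (4 + 5))) (((if true then (\c.(\d.c)) else (\e.(\f.f))) (let g = 6 in (\h.h))) (let m = (if true then (\n.false) else (\k.true)) in (\x1.true))))
step 7: [if@1.0.0] ((\s.((\t.false) (4 + 5))) (((\c.(\d.c)) (let g = 6 in (\h.h))) (let m = (if true then (\n.false) else (\k.true)) in (\x1.true))))
step 8: [let@1.0.1] ((\s.((\t.false) (4 + 5))) (((\c.(\d.c)) (\h.h)) (let m = (if true then (\n.false) else (\k.true)) in (\x1.true))))
step 9: [beta@1.0] ((\s.((\t.false) (4 + 5))) ((\d.(\h.h)) (let m = (if true then (\n.false) else (\k.true)) in (\x1.true))))
step 10: [if@1.1.0] ((\s.((\t.false) (4 + 5))) ((\d.(\h.h)) (let m = (\n.false) in (\x1.true))))
step 11: [let@1.1] ((\s.((\t.false) (4 + 5))) ((\d.(\h.h)) (\x1.true)))
step 12: [beta@1] ((\s.((\t.false) (4 + 5))) (\h.h))
step 13: [beta@root] ((\t.false) (4 + 5))
step 14: [delta@1] ((\t.false) 9)
step 15: [beta@root] false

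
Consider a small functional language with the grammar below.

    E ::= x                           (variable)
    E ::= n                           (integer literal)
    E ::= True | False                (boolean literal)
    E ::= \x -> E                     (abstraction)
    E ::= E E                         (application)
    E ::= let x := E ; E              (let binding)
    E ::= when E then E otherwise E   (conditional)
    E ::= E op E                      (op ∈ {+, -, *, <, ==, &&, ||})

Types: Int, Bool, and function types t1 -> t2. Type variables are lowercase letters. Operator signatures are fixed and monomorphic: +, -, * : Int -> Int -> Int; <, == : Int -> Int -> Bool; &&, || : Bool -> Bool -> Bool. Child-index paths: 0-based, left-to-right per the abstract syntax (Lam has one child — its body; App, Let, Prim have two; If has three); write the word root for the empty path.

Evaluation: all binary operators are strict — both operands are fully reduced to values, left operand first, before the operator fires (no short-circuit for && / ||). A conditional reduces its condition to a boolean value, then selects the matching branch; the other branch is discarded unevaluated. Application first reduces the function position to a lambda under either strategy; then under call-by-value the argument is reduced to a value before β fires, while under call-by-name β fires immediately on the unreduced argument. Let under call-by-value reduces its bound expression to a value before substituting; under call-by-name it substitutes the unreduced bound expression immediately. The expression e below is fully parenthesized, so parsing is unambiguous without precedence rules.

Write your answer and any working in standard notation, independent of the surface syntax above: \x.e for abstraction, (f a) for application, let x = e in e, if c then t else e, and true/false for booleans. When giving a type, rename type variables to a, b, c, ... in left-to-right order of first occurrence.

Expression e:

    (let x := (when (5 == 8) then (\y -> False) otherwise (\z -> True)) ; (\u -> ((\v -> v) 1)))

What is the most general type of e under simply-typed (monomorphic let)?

Answer: a -> Int

Trace:
  unify Int ~ Int
  unify Int ~ Int
  unify Bool ~ Bool
\y._ : a -> Bool
\z._ : b -> Bool
  unify a -> Bool ~ b -> Bool
  unify a ~ b
  unify Bool ~ Bool
let x : b -> Bool
v : d
\v._ : d -> d
  unify d -> d ~ Int -> e
  unify d ~ Int
  unify Int ~ e
_ _ : Int
\u._ : c -> Int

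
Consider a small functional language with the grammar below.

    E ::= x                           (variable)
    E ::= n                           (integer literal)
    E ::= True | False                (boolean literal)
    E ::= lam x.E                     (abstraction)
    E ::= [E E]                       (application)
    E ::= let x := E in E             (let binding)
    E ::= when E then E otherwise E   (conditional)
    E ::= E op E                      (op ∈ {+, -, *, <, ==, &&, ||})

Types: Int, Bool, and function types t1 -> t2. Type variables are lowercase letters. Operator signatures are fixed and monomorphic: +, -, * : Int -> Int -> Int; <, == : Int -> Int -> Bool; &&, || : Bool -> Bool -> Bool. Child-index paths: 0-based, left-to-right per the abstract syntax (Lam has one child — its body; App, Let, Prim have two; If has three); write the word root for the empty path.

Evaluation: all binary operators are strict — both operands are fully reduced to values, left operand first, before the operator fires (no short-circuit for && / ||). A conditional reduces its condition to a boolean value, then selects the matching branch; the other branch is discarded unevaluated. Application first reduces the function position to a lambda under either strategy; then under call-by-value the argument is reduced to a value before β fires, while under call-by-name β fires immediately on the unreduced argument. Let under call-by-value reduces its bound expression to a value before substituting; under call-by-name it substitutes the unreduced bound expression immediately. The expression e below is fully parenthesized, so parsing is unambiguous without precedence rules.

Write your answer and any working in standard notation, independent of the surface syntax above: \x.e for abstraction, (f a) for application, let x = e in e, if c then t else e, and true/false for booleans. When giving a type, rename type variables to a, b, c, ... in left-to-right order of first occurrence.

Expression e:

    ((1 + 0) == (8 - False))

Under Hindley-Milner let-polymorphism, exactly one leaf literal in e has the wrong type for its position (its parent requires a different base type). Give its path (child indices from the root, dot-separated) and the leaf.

Working:
  unify Int ~ Int
  unify Int ~ Int
  unify Int ~ Int
  unify Int ~ Int
  unify Bool ~ Int
  FAIL: mismatch Bool ~ Int

Answer: 1.1 : false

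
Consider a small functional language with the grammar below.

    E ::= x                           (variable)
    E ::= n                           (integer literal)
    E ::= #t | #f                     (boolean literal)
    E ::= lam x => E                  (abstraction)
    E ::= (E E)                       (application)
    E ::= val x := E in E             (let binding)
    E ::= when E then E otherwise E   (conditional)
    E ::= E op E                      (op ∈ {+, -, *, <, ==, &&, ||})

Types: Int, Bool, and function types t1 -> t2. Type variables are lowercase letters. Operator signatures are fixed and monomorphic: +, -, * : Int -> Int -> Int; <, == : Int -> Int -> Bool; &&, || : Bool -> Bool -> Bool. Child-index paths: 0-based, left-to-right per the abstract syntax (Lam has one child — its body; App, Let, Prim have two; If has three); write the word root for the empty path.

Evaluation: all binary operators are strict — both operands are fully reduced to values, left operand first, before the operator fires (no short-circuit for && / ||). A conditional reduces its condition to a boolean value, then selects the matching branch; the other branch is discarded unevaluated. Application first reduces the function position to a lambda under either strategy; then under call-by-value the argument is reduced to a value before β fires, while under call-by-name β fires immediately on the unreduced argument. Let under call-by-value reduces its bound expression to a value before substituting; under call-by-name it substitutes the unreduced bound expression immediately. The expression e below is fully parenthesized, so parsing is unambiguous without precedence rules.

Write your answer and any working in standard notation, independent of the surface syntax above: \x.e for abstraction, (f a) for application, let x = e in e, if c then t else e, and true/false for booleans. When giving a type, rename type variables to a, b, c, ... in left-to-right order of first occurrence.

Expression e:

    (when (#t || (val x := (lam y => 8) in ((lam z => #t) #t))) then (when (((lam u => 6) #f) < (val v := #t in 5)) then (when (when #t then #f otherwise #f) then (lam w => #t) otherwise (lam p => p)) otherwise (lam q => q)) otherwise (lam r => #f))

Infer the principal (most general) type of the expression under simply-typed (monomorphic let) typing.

Answer: Bool -> Bool

Derivation:
  unify Bool ~ Bool
\y._ : a -> Int
let x : a -> Int
\z._ : b -> Bool
  unify b -> Bool ~ Bool -> c
  unify b ~ Bool
  unify Bool ~ c
_ _ : Bool
  unify Bool ~ Bool
  unify Bool ~ Bool
\u._ : d -> Int
  unify d -> Int ~ Bool -> e
  unify d ~ Bool
  unify Int ~ e
_ _ : Int
  unify Int ~ Int
let v : Bool
  unify Int ~ Int
  unify Bool ~ Bool
  unify Bool ~ Bool
  unify Bool ~ Bool
  unify Bool ~ Bool
\w._ : f -> Bool
p : g
\p._ : g -> g
  unify f -> Bool ~ g -> g
  unify f ~ g
  unify Bool ~ g
q : h
\q._ : h -> h
  unify Bool -> Bool ~ h -> h
  unify Bool ~ h
  unify Bool ~ Bool
\r._ : i -> Bool
  unify Bool -> Bool ~ i -> Bool
  unify Bool ~ i
  unify Bool ~ Bool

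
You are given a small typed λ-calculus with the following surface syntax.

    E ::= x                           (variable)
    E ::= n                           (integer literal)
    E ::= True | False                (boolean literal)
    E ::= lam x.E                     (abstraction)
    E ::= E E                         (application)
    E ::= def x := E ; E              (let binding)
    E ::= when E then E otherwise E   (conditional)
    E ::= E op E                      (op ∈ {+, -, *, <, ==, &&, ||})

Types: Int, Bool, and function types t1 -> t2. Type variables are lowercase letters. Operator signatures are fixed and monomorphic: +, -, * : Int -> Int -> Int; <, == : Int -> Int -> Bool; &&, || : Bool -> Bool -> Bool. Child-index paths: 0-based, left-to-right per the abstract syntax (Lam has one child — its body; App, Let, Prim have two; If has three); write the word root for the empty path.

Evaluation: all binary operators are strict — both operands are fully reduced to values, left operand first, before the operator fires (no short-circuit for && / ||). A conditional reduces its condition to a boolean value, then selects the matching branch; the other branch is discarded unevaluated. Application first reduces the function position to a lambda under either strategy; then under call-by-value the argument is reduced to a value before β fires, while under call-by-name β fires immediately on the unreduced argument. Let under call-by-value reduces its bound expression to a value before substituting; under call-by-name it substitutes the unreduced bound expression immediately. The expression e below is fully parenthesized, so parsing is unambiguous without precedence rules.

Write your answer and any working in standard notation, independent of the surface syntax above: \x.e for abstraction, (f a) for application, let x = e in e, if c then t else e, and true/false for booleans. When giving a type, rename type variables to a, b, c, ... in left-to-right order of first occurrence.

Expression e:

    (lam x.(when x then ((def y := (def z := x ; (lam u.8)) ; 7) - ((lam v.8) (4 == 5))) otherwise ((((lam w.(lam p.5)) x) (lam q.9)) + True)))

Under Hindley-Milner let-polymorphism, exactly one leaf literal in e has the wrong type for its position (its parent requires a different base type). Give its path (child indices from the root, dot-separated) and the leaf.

Answer: 0.2.1 : true

Working:
x : a
  unify a ~ Bool
x : Bool
let z : Bool
\u._ : b -> Int
let y : forall. b -> Int
  unify Int ~ Int
\v._ : c -> Int
  unify Int ~ Int
  unify Int ~ Int
  unify c -> Int ~ Bool -> d
  unify c ~ Bool
  unify Int ~ d
_ _ : Int
  unify Int ~ Int
\p._ : f -> Int
\w._ : e -> f -> Int
x : Bool
  unify e -> f -> Int ~ Bool -> g
  unify e ~ Bool
  unify f -> Int ~ g
_ _ : f -> Int
\q._ : h -> Int
  unify f -> Int ~ (h -> Int) -> i
  unify f ~ h -> Int
  unify Int ~ i
_ _ : Int
  unify Int ~ Int
  unify Bool ~ Int
  FAIL: mismatch Bool ~ Int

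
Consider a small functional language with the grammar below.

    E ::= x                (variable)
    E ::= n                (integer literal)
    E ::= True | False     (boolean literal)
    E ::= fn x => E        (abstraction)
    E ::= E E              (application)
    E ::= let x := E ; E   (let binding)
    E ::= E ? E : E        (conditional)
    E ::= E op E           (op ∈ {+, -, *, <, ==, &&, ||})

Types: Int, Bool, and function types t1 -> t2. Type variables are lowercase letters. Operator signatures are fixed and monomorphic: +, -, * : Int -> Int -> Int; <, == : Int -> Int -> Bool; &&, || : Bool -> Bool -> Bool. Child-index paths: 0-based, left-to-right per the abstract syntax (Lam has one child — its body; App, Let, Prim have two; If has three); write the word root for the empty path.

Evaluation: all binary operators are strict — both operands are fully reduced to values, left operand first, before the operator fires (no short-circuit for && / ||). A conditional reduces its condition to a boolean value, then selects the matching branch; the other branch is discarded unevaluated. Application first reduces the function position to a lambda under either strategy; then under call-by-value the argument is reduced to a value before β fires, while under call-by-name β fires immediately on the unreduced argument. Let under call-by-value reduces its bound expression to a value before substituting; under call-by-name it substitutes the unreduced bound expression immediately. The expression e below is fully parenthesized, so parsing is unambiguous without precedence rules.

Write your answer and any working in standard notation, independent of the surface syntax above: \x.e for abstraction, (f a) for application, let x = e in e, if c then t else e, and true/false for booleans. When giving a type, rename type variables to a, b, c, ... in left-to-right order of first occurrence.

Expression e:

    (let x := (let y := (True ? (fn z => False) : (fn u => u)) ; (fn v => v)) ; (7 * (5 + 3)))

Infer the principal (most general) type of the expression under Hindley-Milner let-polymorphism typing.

Derivation:
  unify Bool ~ Bool
\z._ : a -> Bool
u : b
\u._ : b -> b
  unify a -> Bool ~ b -> b
  unify a ~ b
  unify Bool ~ b
let y : Bool -> Bool
v : c
\v._ : c -> c
let x : forall. c -> c
  unify Int ~ Int
  unify Int ~ Int
  unify Int ~ Int
  unify Int ~ Int

Answer: Int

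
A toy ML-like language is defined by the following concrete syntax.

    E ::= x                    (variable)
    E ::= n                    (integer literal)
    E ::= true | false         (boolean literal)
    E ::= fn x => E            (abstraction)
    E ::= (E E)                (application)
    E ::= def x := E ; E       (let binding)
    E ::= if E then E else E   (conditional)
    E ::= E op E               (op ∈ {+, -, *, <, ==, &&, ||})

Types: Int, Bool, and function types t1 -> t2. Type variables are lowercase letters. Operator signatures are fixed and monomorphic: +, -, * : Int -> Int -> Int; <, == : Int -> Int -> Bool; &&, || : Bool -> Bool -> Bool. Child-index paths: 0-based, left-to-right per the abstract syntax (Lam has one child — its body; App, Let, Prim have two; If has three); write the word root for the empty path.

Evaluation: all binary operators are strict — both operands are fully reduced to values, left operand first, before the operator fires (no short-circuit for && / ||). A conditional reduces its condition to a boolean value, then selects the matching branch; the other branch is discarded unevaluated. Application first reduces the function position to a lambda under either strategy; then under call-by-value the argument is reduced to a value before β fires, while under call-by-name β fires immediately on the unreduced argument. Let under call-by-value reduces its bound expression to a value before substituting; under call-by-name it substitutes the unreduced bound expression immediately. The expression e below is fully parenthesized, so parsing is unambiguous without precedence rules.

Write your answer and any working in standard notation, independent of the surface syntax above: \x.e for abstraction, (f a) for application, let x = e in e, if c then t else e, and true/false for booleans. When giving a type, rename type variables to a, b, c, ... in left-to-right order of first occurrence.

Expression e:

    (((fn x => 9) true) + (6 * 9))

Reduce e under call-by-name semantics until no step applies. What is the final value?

Answer: 63

Trace:
step 0: (((\x.9) true) + (6 * 9))
step 1: [beta@0] (9 + (6 * 9))
step 2: [delta@1] (9 + 54)
step 3: [delta@root] 63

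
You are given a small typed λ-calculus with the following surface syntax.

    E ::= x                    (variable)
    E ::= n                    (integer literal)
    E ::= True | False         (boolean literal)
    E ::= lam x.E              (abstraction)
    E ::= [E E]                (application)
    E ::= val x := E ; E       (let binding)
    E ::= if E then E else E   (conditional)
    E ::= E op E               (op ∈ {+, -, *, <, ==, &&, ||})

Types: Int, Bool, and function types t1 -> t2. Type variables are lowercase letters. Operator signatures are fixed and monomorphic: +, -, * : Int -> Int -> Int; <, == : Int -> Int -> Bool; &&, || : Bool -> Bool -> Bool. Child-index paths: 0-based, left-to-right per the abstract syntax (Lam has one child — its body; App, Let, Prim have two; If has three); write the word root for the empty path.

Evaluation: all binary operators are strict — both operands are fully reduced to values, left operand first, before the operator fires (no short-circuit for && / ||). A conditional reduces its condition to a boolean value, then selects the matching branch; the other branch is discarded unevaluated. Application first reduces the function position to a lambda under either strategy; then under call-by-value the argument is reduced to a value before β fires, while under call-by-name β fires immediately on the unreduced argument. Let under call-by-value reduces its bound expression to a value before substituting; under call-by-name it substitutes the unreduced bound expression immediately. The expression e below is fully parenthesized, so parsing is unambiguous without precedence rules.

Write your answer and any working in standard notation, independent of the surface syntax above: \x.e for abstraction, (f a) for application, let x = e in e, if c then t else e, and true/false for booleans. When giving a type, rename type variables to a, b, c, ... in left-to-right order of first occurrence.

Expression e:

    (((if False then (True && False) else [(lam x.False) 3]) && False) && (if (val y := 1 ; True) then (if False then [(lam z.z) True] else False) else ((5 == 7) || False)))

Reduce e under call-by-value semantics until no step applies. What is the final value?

Answer: false

Working:
step 0: (((if false then (true && false) else ((\x.false) 3)) && false) && (if (let y = 1 in true) then (if false then ((\z.z) true) else false) else ((5 == 7) || false)))
step 1: [if@0.0] ((((\x.false) 3) && false) && (if (let y = 1 in true) then (if false then ((\z.z) true) else false) else ((5 == 7) || false)))
step 2: [beta@0.0] ((false && false) && (if (let y = 1 in true) then (if false then ((\z.z) true) else false) else ((5 == 7) || false)))
step 3: [delta@0] (false && (if (let y = 1 in true) then (if false then ((\z.z) true) else false) else ((5 == 7) || false)))
step 4: [let@1.0] (false && (if true then (if false then ((\z.z) true) else false) else ((5 == 7) || false)))
step 5: [if@1] (false && (if false then ((\z.z) true) else false))
step 6: [if@1] (false && false)
step 7: [delta@root] false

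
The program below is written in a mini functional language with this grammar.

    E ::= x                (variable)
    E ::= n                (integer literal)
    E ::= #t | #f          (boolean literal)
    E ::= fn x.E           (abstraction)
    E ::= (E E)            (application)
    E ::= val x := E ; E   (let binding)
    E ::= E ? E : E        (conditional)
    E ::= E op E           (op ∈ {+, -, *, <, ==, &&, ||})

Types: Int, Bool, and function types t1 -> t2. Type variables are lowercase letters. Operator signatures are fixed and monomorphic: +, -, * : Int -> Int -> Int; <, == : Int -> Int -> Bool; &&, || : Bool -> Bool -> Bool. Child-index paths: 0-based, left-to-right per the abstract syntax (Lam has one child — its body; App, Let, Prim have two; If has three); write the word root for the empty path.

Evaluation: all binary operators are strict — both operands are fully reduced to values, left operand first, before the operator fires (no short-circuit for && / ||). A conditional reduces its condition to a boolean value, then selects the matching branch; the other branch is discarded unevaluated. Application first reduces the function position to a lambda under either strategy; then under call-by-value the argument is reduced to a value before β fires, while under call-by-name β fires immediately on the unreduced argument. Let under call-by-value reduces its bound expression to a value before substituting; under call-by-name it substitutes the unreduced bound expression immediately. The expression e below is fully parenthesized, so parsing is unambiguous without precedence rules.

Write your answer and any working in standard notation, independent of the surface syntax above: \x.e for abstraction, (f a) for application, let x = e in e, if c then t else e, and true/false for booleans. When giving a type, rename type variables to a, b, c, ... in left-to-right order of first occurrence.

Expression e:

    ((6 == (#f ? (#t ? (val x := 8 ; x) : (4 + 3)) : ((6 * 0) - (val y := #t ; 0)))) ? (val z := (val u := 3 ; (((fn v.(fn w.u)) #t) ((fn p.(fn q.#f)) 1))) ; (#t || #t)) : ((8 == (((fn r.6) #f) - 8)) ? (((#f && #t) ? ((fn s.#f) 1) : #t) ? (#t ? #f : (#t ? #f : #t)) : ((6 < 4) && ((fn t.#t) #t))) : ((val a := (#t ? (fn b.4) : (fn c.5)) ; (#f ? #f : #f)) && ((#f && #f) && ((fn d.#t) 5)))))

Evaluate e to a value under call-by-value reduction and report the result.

Trace:
step 0: (if (6 == (if false then (if true then (let x = 8 in x) else (4 + 3)) else ((6 * 0) - (let y = true in 0)))) then (let z = (let u = 3 in (((\v.(\w.u)) true) ((\p.(\q.false)) 1))) in (true || true)) else (if (8 == (((\r.6) false) - 8)) then (if (if (false && true) then ((\s.false) 1) else true) then (if true then false else (if true then false else true)) else ((6 < 4) && ((\t.true) true))) else ((let a = (if true then (\b.4) else (\c.5)) in (if false then false else false)) && ((false && false) && ((\d.true) 5)))))
step 1: [if@0.1] (if (6 == ((6 * 0) - (let y = true in 0))) then (let z = (let u = 3 in (((\v.(\w.u)) true) ((\p.(\q.false)) 1))) in (true || true)) else (if (8 == (((\r.6) false) - 8)) then (if (if (false && true) then ((\s.false) 1) else true) then (if true then false else (if true then false else true)) else ((6 < 4) && ((\t.true) true))) else ((let a = (if true then (\b.4) else (\c.5)) in (if false then false else false)) && ((false && false) && ((\d.true) 5)))))
step 2: [delta@0.1.0] (if (6 == (0 - (let y = true in 0))) then (let z = (let u = 3 in (((\v.(\w.u)) true) ((\p.(\q.false)) 1))) in (true || true)) else (if (8 == (((\r.6) false) - 8)) then (if (if (false && true) then ((\s.false) 1) else true) then (if true then false else (if true then false else true)) else ((6 < 4) && ((\t.true) true))) else ((let a = (if true then (\b.4) else (\c.5)) in (if false then false else false)) && ((false && false) && ((\d.true) 5)))))
step 3: [let@0.1.1] (if (6 == (0 - 0)) then (let z = (let u = 3 in (((\v.(\w.u)) true) ((\p.(\q.false)) 1))) in (true || true)) else (if (8 == (((\r.6) false) - 8)) then (if (if (false && true) then ((\s.false) 1) else true) then (if true then false else (if true then false else true)) else ((6 < 4) && ((\t.true) true))) else ((let a = (if true then (\b.4) else (\c.5)) in (if false then false else false)) && ((false && false) && ((\d.true) 5)))))
step 4: [delta@0.1] (if (6 == 0) then (let z = (let u = 3 in (((\v.(\w.u)) true) ((\p.(\q.false)) 1))) in (true || true)) else (if (8 == (((\r.6) false) - 8)) then (if (if (false && true) then ((\s.false) 1) else true) then (if true then false else (if true then false else true)) else ((6 < 4) && ((\t.true) true))) else ((let a = (if true then (\b.4) else (\c.5)) in (if false then false else false)) && ((false && false) && ((\d.true) 5)))))
step 5: [delta@0] (if false then (let z = (let u = 3 in (((\v.(\w.u)) true) ((\p.(\q.false)) 1))) in (true || true)) else (if (8 == (((\r.6) false) - 8)) then (if (if (false && true) then ((\s.false) 1) else true) then (if true then false else (if true then false else true)) else ((6 < 4) && ((\t.true) true))) else ((let a = (if true then (\b.4) else (\c.5)) in (if false then false else false)) && ((false && false) && ((\d.true) 5)))))
step 6: [if@root] (if (8 == (((\r.6) false) - 8)) then (if (if (false && true) then ((\s.false) 1) else true) then (if true then false else (if true then false else true)) else ((6 < 4) && ((\t.true) true))) else ((let a = (if true then (\b.4) else (\c.5)) in (if false then false else false)) && ((false && false) && ((\d.true) 5))))
step 7: [beta@0.1.0] (if (8 == (6 - 8)) then (if (if (false && true) then ((\s.false) 1) else true) then (if true then false else (if true then false else true)) else ((6 < 4) && ((\t.true) true))) else ((let a = (if true then (\b.4) else (\c.5)) in (if false then false else false)) && ((false && false) && ((\d.true) 5))))
step 8: [delta@0.1] (if (8 == -2) then (if (if (false && true) then ((\s.false) 1) else true) then (if true then false else (if true then false else true)) else ((6 < 4) && ((\t.true) true))) else ((let a = (if true then (\b.4) else (\c.5)) in (if false then false else false)) && ((false && false) && ((\d.true) 5))))
step 9: [delta@0] (if false then (if (if (false && true) then ((\s.false) 1) else true) then (if true then false else (if true then false else true)) else ((6 < 4) && ((\t.true) true))) else ((let a = (if true then (\b.4) else (\c.5)) in (if false then false else false)) && ((false && false) && ((\d.true) 5))))
step 10: [if@root] ((let a = (if true then (\b.4) else (\c.5)) in (if false then false else false)) && ((false && false) && ((\d.true) 5)))
step 11: [if@0.0] ((let a = (\b.4) in (if false then false else false)) && ((false && false) && ((\d.true) 5)))
step 12: [let@0] ((if false then false else false) && ((false && false) && ((\d.true) 5)))
step 13: [if@0] (false && ((false && false) && ((\d.true) 5)))
step 14: [delta@1.0] (false && (false && ((\d.true) 5)))
step 15: [beta@1.1] (false && (false && true))
step 16: [delta@1] (false && false)
step 17: [delta@root] false

Answer: false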